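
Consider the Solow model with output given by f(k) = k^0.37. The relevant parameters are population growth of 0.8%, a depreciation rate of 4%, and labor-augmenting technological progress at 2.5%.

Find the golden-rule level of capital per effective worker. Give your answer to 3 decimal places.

k_gold ≈ 13.148

The golden rule sets f'(k) = n + g + δ, i.e. α·k^(α−1) = n + g + δ.
So k^(1−α) = α / (n + g + δ) = 0.37 / 0.073 = 5.0685.
k_gold = 5.0685^(1/0.63) ≈ 13.1479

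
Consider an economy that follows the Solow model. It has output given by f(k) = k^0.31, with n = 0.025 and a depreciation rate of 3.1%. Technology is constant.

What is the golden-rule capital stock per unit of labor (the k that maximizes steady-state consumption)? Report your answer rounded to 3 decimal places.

k_gold ≈ 11.942

The golden rule sets f'(k) = n + δ, i.e. α·k^(α−1) = n + δ.
So k^(1−α) = α / (n + δ) = 0.31 / 0.056 = 5.5357.
k_gold = 5.5357^(1/0.69) ≈ 11.9416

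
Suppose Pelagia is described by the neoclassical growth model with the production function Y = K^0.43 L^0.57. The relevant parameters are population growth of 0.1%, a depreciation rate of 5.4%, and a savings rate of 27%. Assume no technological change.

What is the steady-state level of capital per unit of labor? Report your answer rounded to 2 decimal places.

k* = 16.30

At the steady state, Δk = 0, so s·k^α = (n + δ)·k.
Rearranging, k^(1−α) = s / (n + δ).
k^0.57 = 0.27 / (0.001 + 0.054) = 0.27 / 0.055 = 4.9091
k* = 4.9091^(1/0.57) ≈ 16.3036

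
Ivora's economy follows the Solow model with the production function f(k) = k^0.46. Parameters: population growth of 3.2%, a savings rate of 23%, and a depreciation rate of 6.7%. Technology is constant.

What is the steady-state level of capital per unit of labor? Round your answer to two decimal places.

k* = 4.76

In steady state, investment equals break-even investment: s·k^α = (n + δ)·k.
Dividing both sides by k: k^(1−α) = s / (n + δ).
k^0.54 = 0.23 / (0.032 + 0.067) = 0.23 / 0.099 = 2.3232
k* = 2.3232^(1/0.54) ≈ 4.7636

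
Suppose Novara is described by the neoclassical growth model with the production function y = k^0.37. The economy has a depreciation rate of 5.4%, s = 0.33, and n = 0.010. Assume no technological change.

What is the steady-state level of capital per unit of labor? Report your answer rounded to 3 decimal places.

Steady state requires s·f(k) = (n + δ)·k, i.e. s·k^α = (n + δ)·k.
Dividing both sides by k: k^(1−α) = s / (n + δ).
k^0.63 = 0.33 / (0.010 + 0.054) = 0.33 / 0.064 = 5.1563
k* = 5.1563^(1/0.63) ≈ 13.5112

k* ≈ 13.511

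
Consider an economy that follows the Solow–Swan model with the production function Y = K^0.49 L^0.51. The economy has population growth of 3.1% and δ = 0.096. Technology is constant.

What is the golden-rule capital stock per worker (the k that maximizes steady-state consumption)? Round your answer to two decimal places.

k_gold ≈ 14.12

The golden rule sets f'(k) = n + δ, i.e. α·k^(α−1) = n + δ.
So k^(1−α) = α / (n + δ) = 0.49 / 0.127 = 3.8583.
k_gold = 3.8583^(1/0.51) ≈ 14.1187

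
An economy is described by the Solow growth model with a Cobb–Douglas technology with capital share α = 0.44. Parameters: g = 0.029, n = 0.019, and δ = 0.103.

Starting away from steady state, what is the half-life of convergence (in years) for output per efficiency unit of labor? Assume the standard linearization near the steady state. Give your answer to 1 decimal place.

Near the steady state the convergence rate is λ = (1 − α)(n + g + δ).
λ = (1 − 0.44) × 0.151 = 0.56 × 0.151 = 0.08456
Half-life = ln 2 / λ = 0.6931 / 0.08456 ≈ 8.20 years

about 8.2 years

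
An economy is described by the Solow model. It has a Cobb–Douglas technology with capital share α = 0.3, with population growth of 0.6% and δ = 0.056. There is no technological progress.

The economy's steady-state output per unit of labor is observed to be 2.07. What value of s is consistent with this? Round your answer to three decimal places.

Steady state requires s·f(k) = (n + δ)·k, i.e. s·k^α = (n + δ)·k.
Since y* = [s/(n + δ)]^(α/(1−α)), we have s/(n + δ) = (y*)^((1−α)/α) = 2.07^2.3333 = 5.4608.
Therefore s = 5.4608 × (n + δ) = 5.4608 × 0.062 = 0.3386.

s ≈ 0.339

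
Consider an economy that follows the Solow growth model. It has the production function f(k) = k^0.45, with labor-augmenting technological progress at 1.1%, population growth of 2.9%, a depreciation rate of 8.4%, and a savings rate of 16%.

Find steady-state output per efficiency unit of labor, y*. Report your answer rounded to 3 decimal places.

In steady state, investment equals break-even investment: s·k^α = (n + g + δ)·k.
Rearranging, k^(1−α) = s / (n + g + δ).
k^0.55 = 0.16 / (0.029 + 0.011 + 0.084) = 0.16 / 0.124 = 1.2903
k* = 1.2903^(1/0.55) ≈ 1.5895
y* = (k*)^α = 1.5895^0.45 ≈ 1.2319

y* ≈ 1.232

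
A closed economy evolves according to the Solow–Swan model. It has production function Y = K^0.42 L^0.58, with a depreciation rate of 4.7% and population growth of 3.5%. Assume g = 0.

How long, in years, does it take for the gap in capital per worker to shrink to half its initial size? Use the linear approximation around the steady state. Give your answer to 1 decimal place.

t_½ ≈ 14.6 years

Near the steady state the convergence rate is λ = (1 − α)(n + δ).
λ = (1 − 0.42) × 0.082 = 0.58 × 0.082 = 0.04756
Half-life = ln 2 / λ = 0.6931 / 0.04756 ≈ 14.57 years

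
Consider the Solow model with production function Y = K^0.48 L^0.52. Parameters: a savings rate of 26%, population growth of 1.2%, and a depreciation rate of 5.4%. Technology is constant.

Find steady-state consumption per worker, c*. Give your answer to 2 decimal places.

At the steady state, Δk = 0, so s·k^α = (n + δ)·k.
Dividing both sides by k: k^(1−α) = s / (n + δ).
k^0.52 = 0.26 / (0.012 + 0.054) = 0.26 / 0.066 = 3.9394
k* = 3.9394^(1/0.52) ≈ 13.9655
y* = (k*)^α = 13.9655^0.48 ≈ 3.5451
c* = (1 − s)·y* = (1 − 0.26) × 3.5451 ≈ 2.6234

c* ≈ 2.62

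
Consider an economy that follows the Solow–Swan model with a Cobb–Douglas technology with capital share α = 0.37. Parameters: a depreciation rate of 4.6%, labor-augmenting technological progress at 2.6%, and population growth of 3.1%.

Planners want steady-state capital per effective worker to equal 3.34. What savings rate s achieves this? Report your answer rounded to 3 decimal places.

s ≈ 0.220

At the steady state, Δk = 0, so s·k^α = (n + g + δ)·k.
So s / (n + g + δ) = (k*)^(1−α) = 3.34^0.63 = 2.1378.
Therefore s = 2.1378 × (n + g + δ) = 2.1378 × 0.103 = 0.2202.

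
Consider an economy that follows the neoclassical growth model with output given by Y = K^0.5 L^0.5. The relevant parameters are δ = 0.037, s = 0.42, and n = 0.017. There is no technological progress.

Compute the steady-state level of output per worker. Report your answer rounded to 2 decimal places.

y* ≈ 7.78

Steady state requires s·f(k) = (n + δ)·k, i.e. s·k^α = (n + δ)·k.
Rearranging, k^(1−α) = s / (n + δ).
k^0.5 = 0.42 / (0.017 + 0.037) = 0.42 / 0.054 = 7.7778
k* = 7.7778^(1/0.5) ≈ 60.4942
y* = (k*)^α = 60.4942^0.5 ≈ 7.7778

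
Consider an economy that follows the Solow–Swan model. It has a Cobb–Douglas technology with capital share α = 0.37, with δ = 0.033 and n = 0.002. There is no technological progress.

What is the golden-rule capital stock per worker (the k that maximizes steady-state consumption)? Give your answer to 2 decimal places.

k_gold ≈ 42.23

The golden rule sets f'(k) = n + δ, i.e. α·k^(α−1) = n + δ.
So k^(1−α) = α / (n + δ) = 0.37 / 0.035 = 10.5714.
k_gold = 10.5714^(1/0.63) ≈ 42.2286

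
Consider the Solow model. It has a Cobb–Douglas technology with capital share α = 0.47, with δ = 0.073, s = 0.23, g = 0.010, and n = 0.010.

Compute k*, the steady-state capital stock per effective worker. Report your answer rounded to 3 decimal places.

k* ≈ 5.520

At the steady state, Δk = 0, so s·k^α = (n + g + δ)·k.
Dividing both sides by k: k^(1−α) = s / (n + g + δ).
k^0.53 = 0.23 / (0.010 + 0.010 + 0.073) = 0.23 / 0.093 = 2.4731
k* = 2.4731^(1/0.53) ≈ 5.5203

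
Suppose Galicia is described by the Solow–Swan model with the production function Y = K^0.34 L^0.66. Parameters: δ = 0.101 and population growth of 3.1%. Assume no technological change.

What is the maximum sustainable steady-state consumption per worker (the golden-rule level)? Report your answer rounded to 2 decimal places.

At the golden rule, f'(k) = n + δ, so α·k^(α−1) = n + δ and k_gold = (α/(n + δ))^(1/(1−α)).
k_gold = (0.34/0.132)^(1/0.66) = 2.5758^1.5152 ≈ 4.1939
c_gold = f(k_gold) − (n + δ)·k_gold = 1.6281 − 0.132×4.1939 ≈ 1.0745

c_gold ≈ 1.07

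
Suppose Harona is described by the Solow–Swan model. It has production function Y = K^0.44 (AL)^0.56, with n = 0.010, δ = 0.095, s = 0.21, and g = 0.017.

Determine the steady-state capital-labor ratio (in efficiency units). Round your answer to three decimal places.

Steady state requires s·f(k) = (n + g + δ)·k, i.e. s·k^α = (n + g + δ)·k.
Rearranging, k^(1−α) = s / (n + g + δ).
k^0.56 = 0.21 / (0.010 + 0.017 + 0.095) = 0.21 / 0.122 = 1.7213
k* = 1.7213^(1/0.56) ≈ 2.6374

k* = 2.637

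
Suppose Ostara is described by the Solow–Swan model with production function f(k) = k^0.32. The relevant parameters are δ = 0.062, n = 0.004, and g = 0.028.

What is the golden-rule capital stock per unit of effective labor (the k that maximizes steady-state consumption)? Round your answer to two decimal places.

The golden rule sets f'(k) = n + g + δ, i.e. α·k^(α−1) = n + g + δ.
So k^(1−α) = α / (n + g + δ) = 0.32 / 0.094 = 3.4043.
k_gold = 3.4043^(1/0.68) ≈ 6.0589

k_gold ≈ 6.06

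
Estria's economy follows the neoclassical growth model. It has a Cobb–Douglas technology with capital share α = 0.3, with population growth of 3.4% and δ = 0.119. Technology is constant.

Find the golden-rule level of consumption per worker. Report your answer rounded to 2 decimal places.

c_gold ≈ 0.93

At the golden rule, f'(k) = n + δ, so α·k^(α−1) = n + δ and k_gold = (α/(n + δ))^(1/(1−α)).
k_gold = (0.3/0.153)^(1/0.7) = 1.9608^1.4286 ≈ 2.6168
c_gold = f(k_gold) − (n + δ)·k_gold = 1.3345 − 0.153×2.6168 ≈ 0.9341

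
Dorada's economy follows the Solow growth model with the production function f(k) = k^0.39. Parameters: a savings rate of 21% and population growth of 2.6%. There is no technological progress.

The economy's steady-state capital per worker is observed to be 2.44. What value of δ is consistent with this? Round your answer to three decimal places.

δ ≈ 0.096

In steady state, investment equals break-even investment: s·k^α = (n + δ)·k.
So s / (n + δ) = (k*)^(1−α) = 2.44^0.61 = 1.7231.
Therefore n + δ = s / 1.7231 = 0.21 / 1.7231 = 0.1219, so δ = 0.1219 − 0.026 = 0.0959.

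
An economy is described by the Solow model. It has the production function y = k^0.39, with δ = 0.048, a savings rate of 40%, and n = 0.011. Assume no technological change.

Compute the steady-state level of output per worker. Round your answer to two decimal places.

y* = 3.40

Steady state requires s·f(k) = (n + δ)·k, i.e. s·k^α = (n + δ)·k.
Rearranging, k^(1−α) = s / (n + δ).
k^0.61 = 0.40 / (0.011 + 0.048) = 0.40 / 0.059 = 6.7797
k* = 6.7797^(1/0.61) ≈ 23.0484
y* = (k*)^α = 23.0484^0.39 ≈ 3.3996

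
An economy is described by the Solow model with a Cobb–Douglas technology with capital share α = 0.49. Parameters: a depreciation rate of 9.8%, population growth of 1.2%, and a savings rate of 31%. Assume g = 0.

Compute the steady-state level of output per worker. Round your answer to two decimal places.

At the steady state, Δk = 0, so s·k^α = (n + δ)·k.
Rearranging, k^(1−α) = s / (n + δ).
k^0.51 = 0.31 / (0.012 + 0.098) = 0.31 / 0.110 = 2.8182
k* = 2.8182^(1/0.51) ≈ 7.6260
y* = (k*)^α = 7.6260^0.49 ≈ 2.7060

y* = 2.71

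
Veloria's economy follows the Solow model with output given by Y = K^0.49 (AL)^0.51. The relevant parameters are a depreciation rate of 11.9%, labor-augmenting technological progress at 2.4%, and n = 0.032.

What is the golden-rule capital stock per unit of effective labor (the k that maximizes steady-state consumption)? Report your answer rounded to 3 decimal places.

k_gold ≈ 7.530

The golden rule sets f'(k) = n + g + δ, i.e. α·k^(α−1) = n + g + δ.
So k^(1−α) = α / (n + g + δ) = 0.49 / 0.175 = 2.8000.
k_gold = 2.8000^(1/0.51) ≈ 7.5297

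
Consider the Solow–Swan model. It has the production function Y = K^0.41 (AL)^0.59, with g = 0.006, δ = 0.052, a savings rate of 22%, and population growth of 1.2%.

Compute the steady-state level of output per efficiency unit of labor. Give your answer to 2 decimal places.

y* = 2.22

Steady state requires s·f(k) = (n + g + δ)·k, i.e. s·k^α = (n + g + δ)·k.
Dividing both sides by k: k^(1−α) = s / (n + g + δ).
k^0.59 = 0.22 / (0.012 + 0.006 + 0.052) = 0.22 / 0.070 = 3.1429
k* = 3.1429^(1/0.59) ≈ 6.9652
y* = (k*)^α = 6.9652^0.41 ≈ 2.2162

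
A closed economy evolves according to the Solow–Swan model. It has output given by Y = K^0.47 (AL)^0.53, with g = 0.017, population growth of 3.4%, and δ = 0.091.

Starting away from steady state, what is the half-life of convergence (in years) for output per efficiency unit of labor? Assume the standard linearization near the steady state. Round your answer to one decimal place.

about 9.2 years

Near the steady state the convergence rate is λ = (1 − α)(n + g + δ).
λ = (1 − 0.47) × 0.142 = 0.53 × 0.142 = 0.07526
Half-life = ln 2 / λ = 0.6931 / 0.07526 ≈ 9.21 years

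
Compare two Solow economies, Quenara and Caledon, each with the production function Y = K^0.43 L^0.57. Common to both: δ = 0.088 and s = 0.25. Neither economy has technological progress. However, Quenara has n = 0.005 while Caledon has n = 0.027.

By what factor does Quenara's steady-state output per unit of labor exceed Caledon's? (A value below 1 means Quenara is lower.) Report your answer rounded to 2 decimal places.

ratio ≈ 1.17

Steady-state y* = [s/(n + δ)]^(α/(1−α)), so the ratio is [ (s_Q/(n + δ)_Q) / (s_C/(n + δ)_C) ]^0.7544.
s_Q/(n + δ)_Q = 0.25/0.093 = 2.6882; s_C/(n + δ)_C = 0.25/0.115 = 2.1739.
Ratio = (2.6882/2.1739)^0.7544 = 1.2366^0.7544 ≈ 1.1738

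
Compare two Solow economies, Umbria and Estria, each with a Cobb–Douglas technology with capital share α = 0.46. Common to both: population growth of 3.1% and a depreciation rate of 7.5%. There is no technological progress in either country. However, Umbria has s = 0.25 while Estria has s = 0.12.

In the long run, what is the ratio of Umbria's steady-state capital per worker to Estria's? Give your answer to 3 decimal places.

k*_U / k*_E ≈ 3.893

Steady-state k* = [s/(n + δ)]^(1/(1−α)), so the ratio is [ (s_U/(n + δ)_U) / (s_E/(n + δ)_E) ]^1.8519.
s_U/(n + δ)_U = 0.25/0.106 = 2.3585; s_E/(n + δ)_E = 0.12/0.106 = 1.1321.
Ratio = (2.3585/1.1321)^1.8519 = 2.0833^1.8519 ≈ 3.8931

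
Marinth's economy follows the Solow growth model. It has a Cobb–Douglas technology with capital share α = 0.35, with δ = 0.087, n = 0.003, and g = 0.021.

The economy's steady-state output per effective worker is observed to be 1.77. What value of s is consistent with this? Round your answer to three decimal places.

Steady state requires s·f(k) = (n + g + δ)·k, i.e. s·k^α = (n + g + δ)·k.
Since y* = [s/(n + g + δ)]^(α/(1−α)), we have s/(n + g + δ) = (y*)^((1−α)/α) = 1.77^1.8571 = 2.8874.
Therefore s = 2.8874 × (n + g + δ) = 2.8874 × 0.111 = 0.3205.

s ≈ 0.321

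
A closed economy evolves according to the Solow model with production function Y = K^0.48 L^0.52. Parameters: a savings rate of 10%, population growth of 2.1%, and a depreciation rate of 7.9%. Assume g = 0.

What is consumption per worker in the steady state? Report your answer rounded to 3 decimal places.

c* ≈ 0.900

At the steady state, Δk = 0, so s·k^α = (n + δ)·k.
Rearranging, k^(1−α) = s / (n + δ).
k^0.52 = 0.10 / (0.021 + 0.079) = 0.10 / 0.100 = 1.0000
k* = 1.0000^(1/0.52) ≈ 1.0000
y* = (k*)^α = 1.0000^0.48 ≈ 1.0000
c* = (1 − s)·y* = (1 − 0.10) × 1.0000 ≈ 0.9000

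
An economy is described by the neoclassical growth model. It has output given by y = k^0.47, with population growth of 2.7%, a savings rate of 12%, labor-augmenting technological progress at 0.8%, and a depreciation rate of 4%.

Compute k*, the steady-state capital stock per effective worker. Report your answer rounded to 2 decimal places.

Steady state requires s·f(k) = (n + g + δ)·k, i.e. s·k^α = (n + g + δ)·k.
Dividing both sides by k: k^(1−α) = s / (n + g + δ).
k^0.53 = 0.12 / (0.027 + 0.008 + 0.040) = 0.12 / 0.075 = 1.6000
k* = 1.6000^(1/0.53) ≈ 2.4273

k* = 2.43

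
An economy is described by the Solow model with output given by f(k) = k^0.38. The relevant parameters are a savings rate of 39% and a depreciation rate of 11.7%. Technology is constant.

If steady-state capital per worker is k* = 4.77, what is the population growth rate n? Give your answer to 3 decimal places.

At the steady state, Δk = 0, so s·k^α = (n + δ)·k.
So s / (n + δ) = (k*)^(1−α) = 4.77^0.62 = 2.6344.
Therefore n + δ = s / 2.6344 = 0.39 / 2.6344 = 0.1480, so n = 0.1480 − 0.117 = 0.0310.

n ≈ 0.031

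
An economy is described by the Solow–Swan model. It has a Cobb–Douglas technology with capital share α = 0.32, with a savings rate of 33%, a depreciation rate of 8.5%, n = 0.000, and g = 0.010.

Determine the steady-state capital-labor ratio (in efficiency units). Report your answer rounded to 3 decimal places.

At the steady state, Δk = 0, so s·k^α = (n + g + δ)·k.
Rearranging, k^(1−α) = s / (n + g + δ).
k^0.68 = 0.33 / (0.000 + 0.010 + 0.085) = 0.33 / 0.095 = 3.4737
k* = 3.4737^(1/0.68) ≈ 6.2414

k* ≈ 6.241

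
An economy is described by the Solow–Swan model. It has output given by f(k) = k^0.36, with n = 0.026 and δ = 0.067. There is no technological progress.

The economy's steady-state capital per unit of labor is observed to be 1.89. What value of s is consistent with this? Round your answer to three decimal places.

In steady state, investment equals break-even investment: s·k^α = (n + δ)·k.
So s / (n + δ) = (k*)^(1−α) = 1.89^0.64 = 1.5029.
Therefore s = 1.5029 × (n + δ) = 1.5029 × 0.093 = 0.1398.

s ≈ 0.140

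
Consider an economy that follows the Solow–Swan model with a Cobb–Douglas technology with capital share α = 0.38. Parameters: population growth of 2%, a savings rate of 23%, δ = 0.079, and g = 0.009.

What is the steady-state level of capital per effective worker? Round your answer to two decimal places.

k* = 3.38

Steady state requires s·f(k) = (n + g + δ)·k, i.e. s·k^α = (n + g + δ)·k.
Rearranging, k^(1−α) = s / (n + g + δ).
k^0.62 = 0.23 / (0.020 + 0.009 + 0.079) = 0.23 / 0.108 = 2.1296
k* = 2.1296^(1/0.62) ≈ 3.3846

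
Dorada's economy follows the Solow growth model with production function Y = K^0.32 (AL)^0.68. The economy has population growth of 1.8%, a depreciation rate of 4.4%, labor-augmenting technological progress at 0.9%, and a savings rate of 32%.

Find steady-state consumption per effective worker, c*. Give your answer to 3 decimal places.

At the steady state, Δk = 0, so s·k^α = (n + g + δ)·k.
Dividing both sides by k: k^(1−α) = s / (n + g + δ).
k^0.68 = 0.32 / (0.018 + 0.009 + 0.044) = 0.32 / 0.071 = 4.5070
k* = 4.5070^(1/0.68) ≈ 9.1538
y* = (k*)^α = 9.1538^0.32 ≈ 2.0310
c* = (1 − s)·y* = (1 − 0.32) × 2.0310 ≈ 1.3811

c* ≈ 1.381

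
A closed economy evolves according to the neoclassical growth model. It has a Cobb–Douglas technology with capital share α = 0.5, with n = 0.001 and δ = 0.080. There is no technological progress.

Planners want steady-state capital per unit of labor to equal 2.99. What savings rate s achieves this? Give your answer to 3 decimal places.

s ≈ 0.140

At the steady state, Δk = 0, so s·k^α = (n + δ)·k.
So s / (n + δ) = (k*)^(1−α) = 2.99^0.5 = 1.7292.
Therefore s = 1.7292 × (n + δ) = 1.7292 × 0.081 = 0.1401.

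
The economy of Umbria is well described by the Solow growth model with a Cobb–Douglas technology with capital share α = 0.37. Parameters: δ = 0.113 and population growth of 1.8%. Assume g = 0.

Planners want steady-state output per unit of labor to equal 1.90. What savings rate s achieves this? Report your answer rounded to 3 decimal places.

At the steady state, Δk = 0, so s·k^α = (n + δ)·k.
Since y* = [s/(n + δ)]^(α/(1−α)), we have s/(n + δ) = (y*)^((1−α)/α) = 1.90^1.7027 = 2.9829.
Therefore s = 2.9829 × (n + δ) = 2.9829 × 0.131 = 0.3908.

s ≈ 0.391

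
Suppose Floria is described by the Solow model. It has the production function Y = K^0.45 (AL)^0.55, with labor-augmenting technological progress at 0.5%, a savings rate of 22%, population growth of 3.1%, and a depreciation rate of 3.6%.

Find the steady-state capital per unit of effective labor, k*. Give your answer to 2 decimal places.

Steady state requires s·f(k) = (n + g + δ)·k, i.e. s·k^α = (n + g + δ)·k.
Dividing both sides by k: k^(1−α) = s / (n + g + δ).
k^0.55 = 0.22 / (0.031 + 0.005 + 0.036) = 0.22 / 0.072 = 3.0556
k* = 3.0556^(1/0.55) ≈ 7.6207

k* ≈ 7.62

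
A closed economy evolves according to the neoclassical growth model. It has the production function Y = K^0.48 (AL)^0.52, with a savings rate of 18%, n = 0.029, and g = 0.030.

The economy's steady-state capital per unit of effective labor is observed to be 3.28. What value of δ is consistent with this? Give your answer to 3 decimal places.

At the steady state, Δk = 0, so s·k^α = (n + g + δ)·k.
So s / (n + g + δ) = (k*)^(1−α) = 3.28^0.52 = 1.8546.
Therefore n + g + δ = s / 1.8546 = 0.18 / 1.8546 = 0.0971, so δ = 0.0971 − 0.059 = 0.0381.

δ ≈ 0.038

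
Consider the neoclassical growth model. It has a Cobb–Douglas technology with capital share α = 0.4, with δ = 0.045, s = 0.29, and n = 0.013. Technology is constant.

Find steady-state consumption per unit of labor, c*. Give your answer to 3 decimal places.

c* ≈ 2.076

In steady state, investment equals break-even investment: s·k^α = (n + δ)·k.
Rearranging, k^(1−α) = s / (n + δ).
k^0.6 = 0.29 / (0.013 + 0.045) = 0.29 / 0.058 = 5.0000
k* = 5.0000^(1/0.6) ≈ 14.6201
y* = (k*)^α = 14.6201^0.4 ≈ 2.9240
c* = (1 − s)·y* = (1 − 0.29) × 2.9240 ≈ 2.0760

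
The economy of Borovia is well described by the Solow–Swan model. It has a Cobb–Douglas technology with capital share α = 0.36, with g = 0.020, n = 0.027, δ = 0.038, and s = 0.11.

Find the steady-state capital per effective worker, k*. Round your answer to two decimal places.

k* = 1.50

Steady state requires s·f(k) = (n + g + δ)·k, i.e. s·k^α = (n + g + δ)·k.
Rearranging, k^(1−α) = s / (n + g + δ).
k^0.64 = 0.11 / (0.027 + 0.020 + 0.038) = 0.11 / 0.085 = 1.2941
k* = 1.2941^(1/0.64) ≈ 1.4961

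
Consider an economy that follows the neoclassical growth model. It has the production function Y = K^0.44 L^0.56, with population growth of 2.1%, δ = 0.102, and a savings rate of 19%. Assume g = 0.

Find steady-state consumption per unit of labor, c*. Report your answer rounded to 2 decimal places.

c* ≈ 1.14

Steady state requires s·f(k) = (n + δ)·k, i.e. s·k^α = (n + δ)·k.
Dividing both sides by k: k^(1−α) = s / (n + δ).
k^0.56 = 0.19 / (0.021 + 0.102) = 0.19 / 0.123 = 1.5447
k* = 1.5447^(1/0.56) ≈ 2.1738
y* = (k*)^α = 2.1738^0.44 ≈ 1.4073
c* = (1 − s)·y* = (1 − 0.19) × 1.4073 ≈ 1.1399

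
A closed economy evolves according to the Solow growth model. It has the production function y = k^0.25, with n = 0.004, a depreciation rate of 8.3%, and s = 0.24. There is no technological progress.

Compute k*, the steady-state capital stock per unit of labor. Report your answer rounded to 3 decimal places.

k* = 3.869

At the steady state, Δk = 0, so s·k^α = (n + δ)·k.
Dividing both sides by k: k^(1−α) = s / (n + δ).
k^0.75 = 0.24 / (0.004 + 0.083) = 0.24 / 0.087 = 2.7586
k* = 2.7586^(1/0.75) ≈ 3.8689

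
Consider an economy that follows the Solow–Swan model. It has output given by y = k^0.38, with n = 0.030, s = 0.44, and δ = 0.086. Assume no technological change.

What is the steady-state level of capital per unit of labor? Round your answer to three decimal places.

k* ≈ 8.587

Steady state requires s·f(k) = (n + δ)·k, i.e. s·k^α = (n + δ)·k.
Dividing both sides by k: k^(1−α) = s / (n + δ).
k^0.62 = 0.44 / (0.030 + 0.086) = 0.44 / 0.116 = 3.7931
k* = 3.7931^(1/0.62) ≈ 8.5874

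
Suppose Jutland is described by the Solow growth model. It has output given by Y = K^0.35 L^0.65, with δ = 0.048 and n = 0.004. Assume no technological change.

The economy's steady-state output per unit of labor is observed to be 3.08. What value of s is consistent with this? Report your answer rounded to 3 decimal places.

Steady state requires s·f(k) = (n + δ)·k, i.e. s·k^α = (n + δ)·k.
Since y* = [s/(n + δ)]^(α/(1−α)), we have s/(n + δ) = (y*)^((1−α)/α) = 3.08^1.8571 = 8.0777.
Therefore s = 8.0777 × (n + δ) = 8.0777 × 0.052 = 0.4200.

s ≈ 0.420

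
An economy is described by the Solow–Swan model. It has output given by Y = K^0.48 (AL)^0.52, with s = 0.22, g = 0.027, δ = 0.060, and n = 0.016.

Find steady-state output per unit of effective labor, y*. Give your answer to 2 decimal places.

In steady state, investment equals break-even investment: s·k^α = (n + g + δ)·k.
Dividing both sides by k: k^(1−α) = s / (n + g + δ).
k^0.52 = 0.22 / (0.016 + 0.027 + 0.060) = 0.22 / 0.103 = 2.1359
k* = 2.1359^(1/0.52) ≈ 4.3034
y* = (k*)^α = 4.3034^0.48 ≈ 2.0148

y* ≈ 2.01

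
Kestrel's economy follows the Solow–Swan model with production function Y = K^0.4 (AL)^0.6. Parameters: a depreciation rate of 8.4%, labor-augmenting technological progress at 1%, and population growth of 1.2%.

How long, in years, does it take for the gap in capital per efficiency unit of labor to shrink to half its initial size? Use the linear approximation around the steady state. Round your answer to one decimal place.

Near the steady state the convergence rate is λ = (1 − α)(n + g + δ).
λ = (1 − 0.4) × 0.106 = 0.6 × 0.106 = 0.0636
Half-life = ln 2 / λ = 0.6931 / 0.0636 ≈ 10.90 years

half-life ≈ 10.9 years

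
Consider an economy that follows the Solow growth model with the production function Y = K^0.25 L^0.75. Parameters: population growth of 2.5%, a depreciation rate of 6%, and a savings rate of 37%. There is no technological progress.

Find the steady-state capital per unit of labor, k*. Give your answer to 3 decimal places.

Steady state requires s·f(k) = (n + δ)·k, i.e. s·k^α = (n + δ)·k.
Rearranging, k^(1−α) = s / (n + δ).
k^0.75 = 0.37 / (0.025 + 0.060) = 0.37 / 0.085 = 4.3529
k* = 4.3529^(1/0.75) ≈ 7.1073

k* = 7.107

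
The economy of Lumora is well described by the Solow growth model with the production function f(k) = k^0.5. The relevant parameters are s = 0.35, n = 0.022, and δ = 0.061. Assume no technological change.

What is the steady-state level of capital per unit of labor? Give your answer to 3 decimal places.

At the steady state, Δk = 0, so s·k^α = (n + δ)·k.
Dividing both sides by k: k^(1−α) = s / (n + δ).
k^0.5 = 0.35 / (0.022 + 0.061) = 0.35 / 0.083 = 4.2169
k* = 4.2169^(1/0.5) ≈ 17.7822

k* = 17.782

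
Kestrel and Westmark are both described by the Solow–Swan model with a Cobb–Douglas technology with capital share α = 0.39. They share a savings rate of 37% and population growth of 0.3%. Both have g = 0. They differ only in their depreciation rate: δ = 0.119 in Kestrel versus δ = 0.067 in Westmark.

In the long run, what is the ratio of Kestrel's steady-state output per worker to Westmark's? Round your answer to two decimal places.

ratio ≈ 0.70

Steady-state y* = [s/(n + δ)]^(α/(1−α)), so the ratio is [ (s_K/(n + δ)_K) / (s_W/(n + δ)_W) ]^0.6393.
s_K/(n + δ)_K = 0.37/0.122 = 3.0328; s_W/(n + δ)_W = 0.37/0.070 = 5.2857.
Ratio = (3.0328/5.2857)^0.6393 = 0.5738^0.6393 ≈ 0.7011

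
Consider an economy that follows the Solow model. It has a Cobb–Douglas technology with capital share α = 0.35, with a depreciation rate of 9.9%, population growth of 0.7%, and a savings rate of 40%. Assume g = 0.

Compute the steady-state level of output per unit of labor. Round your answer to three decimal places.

Steady state requires s·f(k) = (n + δ)·k, i.e. s·k^α = (n + δ)·k.
Rearranging, k^(1−α) = s / (n + δ).
k^0.65 = 0.40 / (0.007 + 0.099) = 0.40 / 0.106 = 3.7736
k* = 3.7736^(1/0.65) ≈ 7.7147
y* = (k*)^α = 7.7147^0.35 ≈ 2.0444

y* = 2.044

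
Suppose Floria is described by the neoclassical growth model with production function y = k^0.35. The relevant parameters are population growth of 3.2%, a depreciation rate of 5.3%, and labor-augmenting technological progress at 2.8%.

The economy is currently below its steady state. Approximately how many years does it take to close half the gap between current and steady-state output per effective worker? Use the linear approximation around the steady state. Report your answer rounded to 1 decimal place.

Near the steady state the convergence rate is λ = (1 − α)(n + g + δ).
λ = (1 − 0.35) × 0.113 = 0.65 × 0.113 = 0.07345
Half-life = ln 2 / λ = 0.6931 / 0.07345 ≈ 9.44 years

about 9.4 years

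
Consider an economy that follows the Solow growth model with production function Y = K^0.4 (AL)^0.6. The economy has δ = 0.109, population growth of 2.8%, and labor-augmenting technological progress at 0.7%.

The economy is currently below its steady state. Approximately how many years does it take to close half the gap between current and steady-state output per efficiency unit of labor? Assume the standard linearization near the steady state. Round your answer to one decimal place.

half-life ≈ 8.0 years

Near the steady state the convergence rate is λ = (1 − α)(n + g + δ).
λ = (1 − 0.4) × 0.144 = 0.6 × 0.144 = 0.0864
Half-life = ln 2 / λ = 0.6931 / 0.0864 ≈ 8.02 years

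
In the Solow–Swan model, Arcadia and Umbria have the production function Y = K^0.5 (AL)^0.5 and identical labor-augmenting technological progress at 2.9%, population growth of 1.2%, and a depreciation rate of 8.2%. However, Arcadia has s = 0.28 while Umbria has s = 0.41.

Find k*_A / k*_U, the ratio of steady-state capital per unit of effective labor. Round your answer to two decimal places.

Steady-state k* = [s/(n + g + δ)]^(1/(1−α)), so the ratio is [ (s_A/(n + g + δ)_A) / (s_U/(n + g + δ)_U) ]^2.
s_A/(n + g + δ)_A = 0.28/0.123 = 2.2764; s_U/(n + g + δ)_U = 0.41/0.123 = 3.3333.
Ratio = (2.2764/3.3333)^2 = 0.6829^2 ≈ 0.4664

k*_A / k*_U ≈ 0.47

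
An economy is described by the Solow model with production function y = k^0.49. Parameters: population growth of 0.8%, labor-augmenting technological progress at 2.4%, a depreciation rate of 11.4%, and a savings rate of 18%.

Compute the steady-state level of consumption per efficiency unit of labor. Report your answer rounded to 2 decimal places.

At the steady state, Δk = 0, so s·k^α = (n + g + δ)·k.
Rearranging, k^(1−α) = s / (n + g + δ).
k^0.51 = 0.18 / (0.008 + 0.024 + 0.114) = 0.18 / 0.146 = 1.2329
k* = 1.2329^(1/0.51) ≈ 1.5076
y* = (k*)^α = 1.5076^0.49 ≈ 1.2228
c* = (1 − s)·y* = (1 − 0.18) × 1.2228 ≈ 1.0027

c* ≈ 1.00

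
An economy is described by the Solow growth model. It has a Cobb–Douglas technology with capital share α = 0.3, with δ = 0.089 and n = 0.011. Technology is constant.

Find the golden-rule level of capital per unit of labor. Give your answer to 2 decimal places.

k_gold ≈ 4.80

The golden rule sets f'(k) = n + δ, i.e. α·k^(α−1) = n + δ.
So k^(1−α) = α / (n + δ) = 0.3 / 0.100 = 3.0000.
k_gold = 3.0000^(1/0.7) ≈ 4.8040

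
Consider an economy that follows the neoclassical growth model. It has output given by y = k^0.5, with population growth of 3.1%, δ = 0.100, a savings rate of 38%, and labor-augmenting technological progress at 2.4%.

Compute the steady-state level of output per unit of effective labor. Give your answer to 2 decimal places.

y* = 2.45

Steady state requires s·f(k) = (n + g + δ)·k, i.e. s·k^α = (n + g + δ)·k.
Rearranging, k^(1−α) = s / (n + g + δ).
k^0.5 = 0.38 / (0.031 + 0.024 + 0.100) = 0.38 / 0.155 = 2.4516
k* = 2.4516^(1/0.5) ≈ 6.0103
y* = (k*)^α = 6.0103^0.5 ≈ 2.4516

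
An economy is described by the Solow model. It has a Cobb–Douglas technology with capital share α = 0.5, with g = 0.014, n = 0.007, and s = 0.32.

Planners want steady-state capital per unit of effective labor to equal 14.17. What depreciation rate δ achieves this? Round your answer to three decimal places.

In steady state, investment equals break-even investment: s·k^α = (n + g + δ)·k.
So s / (n + g + δ) = (k*)^(1−α) = 14.17^0.5 = 3.7643.
Therefore n + g + δ = s / 3.7643 = 0.32 / 3.7643 = 0.0850, so δ = 0.0850 − 0.021 = 0.0640.

δ ≈ 0.064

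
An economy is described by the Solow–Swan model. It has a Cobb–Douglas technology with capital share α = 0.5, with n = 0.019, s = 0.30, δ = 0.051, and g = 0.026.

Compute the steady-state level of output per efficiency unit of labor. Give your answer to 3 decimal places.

In steady state, investment equals break-even investment: s·k^α = (n + g + δ)·k.
Rearranging, k^(1−α) = s / (n + g + δ).
k^0.5 = 0.30 / (0.019 + 0.026 + 0.051) = 0.30 / 0.096 = 3.1250
k* = 3.1250^(1/0.5) ≈ 9.7656
y* = (k*)^α = 9.7656^0.5 ≈ 3.1250

y* ≈ 3.125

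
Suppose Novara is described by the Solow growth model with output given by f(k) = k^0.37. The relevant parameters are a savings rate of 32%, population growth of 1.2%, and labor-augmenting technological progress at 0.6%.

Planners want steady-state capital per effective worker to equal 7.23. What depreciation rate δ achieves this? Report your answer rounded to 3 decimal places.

δ ≈ 0.074

At the steady state, Δk = 0, so s·k^α = (n + g + δ)·k.
So s / (n + g + δ) = (k*)^(1−α) = 7.23^0.63 = 3.4774.
Therefore n + g + δ = s / 3.4774 = 0.32 / 3.4774 = 0.0920, so δ = 0.0920 − 0.018 = 0.0740.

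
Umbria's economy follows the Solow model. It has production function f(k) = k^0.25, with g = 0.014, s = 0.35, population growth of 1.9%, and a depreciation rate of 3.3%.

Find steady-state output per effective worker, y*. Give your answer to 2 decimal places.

y* = 1.74

At the steady state, Δk = 0, so s·k^α = (n + g + δ)·k.
Dividing both sides by k: k^(1−α) = s / (n + g + δ).
k^0.75 = 0.35 / (0.019 + 0.014 + 0.033) = 0.35 / 0.066 = 5.3030
k* = 5.3030^(1/0.75) ≈ 9.2476
y* = (k*)^α = 9.2476^0.25 ≈ 1.7438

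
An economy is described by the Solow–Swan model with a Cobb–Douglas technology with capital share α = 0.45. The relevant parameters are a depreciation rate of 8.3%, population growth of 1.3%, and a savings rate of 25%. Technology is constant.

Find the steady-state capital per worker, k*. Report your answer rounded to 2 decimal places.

k* = 5.70

Steady state requires s·f(k) = (n + δ)·k, i.e. s·k^α = (n + δ)·k.
Rearranging, k^(1−α) = s / (n + δ).
k^0.55 = 0.25 / (0.013 + 0.083) = 0.25 / 0.096 = 2.6042
k* = 2.6042^(1/0.55) ≈ 5.6986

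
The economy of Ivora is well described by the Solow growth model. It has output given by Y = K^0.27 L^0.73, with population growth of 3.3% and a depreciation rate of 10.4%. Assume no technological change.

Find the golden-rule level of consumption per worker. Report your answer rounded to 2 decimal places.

c_gold ≈ 0.94

At the golden rule, f'(k) = n + δ, so α·k^(α−1) = n + δ and k_gold = (α/(n + δ))^(1/(1−α)).
k_gold = (0.27/0.137)^(1/0.73) = 1.9708^1.3699 ≈ 2.5330
c_gold = f(k_gold) − (n + δ)·k_gold = 1.2852 − 0.137×2.5330 ≈ 0.9382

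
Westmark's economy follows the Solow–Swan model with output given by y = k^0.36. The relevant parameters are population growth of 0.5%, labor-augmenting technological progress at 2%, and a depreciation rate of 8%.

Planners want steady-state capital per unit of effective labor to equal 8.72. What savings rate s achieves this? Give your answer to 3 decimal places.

At the steady state, Δk = 0, so s·k^α = (n + g + δ)·k.
So s / (n + g + δ) = (k*)^(1−α) = 8.72^0.64 = 3.9988.
Therefore s = 3.9988 × (n + g + δ) = 3.9988 × 0.105 = 0.4199.

s ≈ 0.420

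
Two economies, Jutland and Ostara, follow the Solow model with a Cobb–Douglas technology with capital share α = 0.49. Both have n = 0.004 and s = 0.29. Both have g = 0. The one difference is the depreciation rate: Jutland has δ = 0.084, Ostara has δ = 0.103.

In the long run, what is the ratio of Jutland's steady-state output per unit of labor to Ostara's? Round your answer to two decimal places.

y*_J / y*_O ≈ 1.21

Steady-state y* = [s/(n + δ)]^(α/(1−α)), so the ratio is [ (s_J/(n + δ)_J) / (s_O/(n + δ)_O) ]^0.9608.
s_J/(n + δ)_J = 0.29/0.088 = 3.2955; s_O/(n + δ)_O = 0.29/0.107 = 2.7103.
Ratio = (3.2955/2.7103)^0.9608 = 1.2159^0.9608 ≈ 1.2066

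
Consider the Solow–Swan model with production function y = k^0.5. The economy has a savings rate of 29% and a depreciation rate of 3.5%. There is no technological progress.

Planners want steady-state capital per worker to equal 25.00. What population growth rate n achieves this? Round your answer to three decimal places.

n ≈ 0.023

At the steady state, Δk = 0, so s·k^α = (n + δ)·k.
So s / (n + δ) = (k*)^(1−α) = 25.00^0.5 = 5.0000.
Therefore n + δ = s / 5.0000 = 0.29 / 5.0000 = 0.0580, so n = 0.0580 − 0.035 = 0.0230.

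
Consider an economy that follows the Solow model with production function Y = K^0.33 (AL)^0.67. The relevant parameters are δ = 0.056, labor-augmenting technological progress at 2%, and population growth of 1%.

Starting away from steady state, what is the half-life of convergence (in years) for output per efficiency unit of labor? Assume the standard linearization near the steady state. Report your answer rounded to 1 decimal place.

Near the steady state the convergence rate is λ = (1 − α)(n + g + δ).
λ = (1 − 0.33) × 0.086 = 0.67 × 0.086 = 0.05762
Half-life = ln 2 / λ = 0.6931 / 0.05762 ≈ 12.03 years

about 12.0 years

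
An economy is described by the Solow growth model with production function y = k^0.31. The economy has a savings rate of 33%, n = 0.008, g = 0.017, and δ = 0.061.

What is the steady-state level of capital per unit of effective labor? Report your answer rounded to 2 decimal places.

k* = 7.02

At the steady state, Δk = 0, so s·k^α = (n + g + δ)·k.
Rearranging, k^(1−α) = s / (n + g + δ).
k^0.69 = 0.33 / (0.008 + 0.017 + 0.061) = 0.33 / 0.086 = 3.8372
k* = 3.8372^(1/0.69) ≈ 7.0210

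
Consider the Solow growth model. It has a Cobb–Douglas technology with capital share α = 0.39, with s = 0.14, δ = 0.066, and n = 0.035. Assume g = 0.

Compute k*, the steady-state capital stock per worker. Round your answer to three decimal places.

k* = 1.708

At the steady state, Δk = 0, so s·k^α = (n + δ)·k.
Dividing both sides by k: k^(1−α) = s / (n + δ).
k^0.61 = 0.14 / (0.035 + 0.066) = 0.14 / 0.101 = 1.3861
k* = 1.3861^(1/0.61) ≈ 1.7079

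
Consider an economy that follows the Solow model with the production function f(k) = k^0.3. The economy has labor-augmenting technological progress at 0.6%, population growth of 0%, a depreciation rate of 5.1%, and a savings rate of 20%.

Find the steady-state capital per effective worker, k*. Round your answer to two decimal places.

In steady state, investment equals break-even investment: s·k^α = (n + g + δ)·k.
Dividing both sides by k: k^(1−α) = s / (n + g + δ).
k^0.7 = 0.20 / (0.000 + 0.006 + 0.051) = 0.20 / 0.057 = 3.5088
k* = 3.5088^(1/0.7) ≈ 6.0089

k* = 6.01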